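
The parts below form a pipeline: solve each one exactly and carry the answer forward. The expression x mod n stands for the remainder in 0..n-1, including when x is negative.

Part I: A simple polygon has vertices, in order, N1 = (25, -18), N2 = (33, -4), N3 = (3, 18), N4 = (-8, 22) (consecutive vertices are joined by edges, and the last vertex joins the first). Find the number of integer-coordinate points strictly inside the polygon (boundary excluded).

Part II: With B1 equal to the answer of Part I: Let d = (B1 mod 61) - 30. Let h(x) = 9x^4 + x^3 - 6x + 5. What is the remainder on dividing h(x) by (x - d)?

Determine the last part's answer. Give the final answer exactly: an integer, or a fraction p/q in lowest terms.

21313

Part I: cross terms: (25*-4 - 33*-18)=494, (33*18 - 3*-4)=606, (3*22 - -8*18)=210, (-8*-18 - 25*22)=-406; twice the area = |904| = 904; area = 452; boundary points = 2 + 2 + 1 + 1 = 6; strictly interior points = area - boundary/2 + 1 = 450; answer 450
Part II: B1 = 450; d = -7; remainder = value at the root: 9*(-7)^4 + 1*(-7)^3 - 6*(-7)^1 + 5 = (21609) + (-343) + (42) + (5) = 21313; answer 21313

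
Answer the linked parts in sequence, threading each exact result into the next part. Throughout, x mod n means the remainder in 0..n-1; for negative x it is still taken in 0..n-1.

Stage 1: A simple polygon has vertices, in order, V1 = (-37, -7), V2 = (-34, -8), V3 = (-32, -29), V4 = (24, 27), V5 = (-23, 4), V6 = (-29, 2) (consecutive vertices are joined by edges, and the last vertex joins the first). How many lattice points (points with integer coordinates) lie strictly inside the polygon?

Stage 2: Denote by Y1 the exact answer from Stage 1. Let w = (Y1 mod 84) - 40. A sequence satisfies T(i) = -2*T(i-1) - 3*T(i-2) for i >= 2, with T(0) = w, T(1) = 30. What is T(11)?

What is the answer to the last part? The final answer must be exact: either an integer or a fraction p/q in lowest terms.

-8946

Stage 1: cross terms: (-37*-8 - -34*-7)=58, (-34*-29 - -32*-8)=730, (-32*27 - 24*-29)=-168, (24*4 - -23*27)=717, (-23*2 - -29*4)=70, (-29*-7 - -37*2)=277; twice the area = |1684| = 1684; area = 842; boundary points = 1 + 1 + 56 + 1 + 2 + 1 = 62; strictly interior points = area - boundary/2 + 1 = 812; answer 812
Stage 2: Y1 = 812; w = 16; T(2) = -2*(30) - 3*(16) = -108; iterating: T(2)=-108, T(3)=126, T(4)=72, T(5)=-522, T(6)=828, T(7)=-90, T(8)=-2304, T(9)=4878, T(10)=-2844, T(11)=-8946; answer -8946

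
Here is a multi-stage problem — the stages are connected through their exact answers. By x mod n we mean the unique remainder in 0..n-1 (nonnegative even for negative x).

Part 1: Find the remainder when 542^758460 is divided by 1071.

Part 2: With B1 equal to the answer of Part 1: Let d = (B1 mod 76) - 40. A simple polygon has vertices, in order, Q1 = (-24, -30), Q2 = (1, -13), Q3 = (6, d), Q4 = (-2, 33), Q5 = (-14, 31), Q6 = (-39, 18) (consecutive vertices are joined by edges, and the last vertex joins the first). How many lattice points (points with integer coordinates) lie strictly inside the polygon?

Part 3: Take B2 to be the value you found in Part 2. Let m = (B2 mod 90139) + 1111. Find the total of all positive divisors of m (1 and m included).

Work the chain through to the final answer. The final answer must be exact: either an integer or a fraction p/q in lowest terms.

7980

Part 1: squarings mod 1071: 542^1=542, 542^2=310, 542^4=781, 542^8=562, 542^16=970, 542^32=562, 542^64=970, 542^128=562, 542^256=970, 542^512=562, 542^1024=970, 542^2048=562, 542^4096=970, 542^8192=562, 542^16384=970, 542^32768=562, 542^65536=970, 542^131072=562, 542^262144=970, 542^524288=562; 542^758460 = 542^4 * 542^8 * 542^16 * 542^32 * 542^128 * 542^512 * 542^4096 * 542^32768 * 542^65536 * 542^131072 * 542^524288 = 883 (mod 1071); answer 883
Part 2: B1 = 883; d = 7; cross terms: (-24*-13 - 1*-30)=342, (1*7 - 6*-13)=85, (6*33 - -2*7)=212, (-2*31 - -14*33)=400, (-14*18 - -39*31)=957, (-39*-30 - -24*18)=1602; twice the area = |3598| = 3598; area = 1799; boundary points = 1 + 5 + 2 + 2 + 1 + 3 = 14; strictly interior points = area - boundary/2 + 1 = 1793; answer 1793
Part 3: B2 = 1793; m = 2904; 2904 = 2^3 * 3 * 11^2; sigma = (1 + 2 + 4 + 8) * (1 + 3) * (1 + 11 + 121) = 15 * 4 * 133 = 7980; answer 7980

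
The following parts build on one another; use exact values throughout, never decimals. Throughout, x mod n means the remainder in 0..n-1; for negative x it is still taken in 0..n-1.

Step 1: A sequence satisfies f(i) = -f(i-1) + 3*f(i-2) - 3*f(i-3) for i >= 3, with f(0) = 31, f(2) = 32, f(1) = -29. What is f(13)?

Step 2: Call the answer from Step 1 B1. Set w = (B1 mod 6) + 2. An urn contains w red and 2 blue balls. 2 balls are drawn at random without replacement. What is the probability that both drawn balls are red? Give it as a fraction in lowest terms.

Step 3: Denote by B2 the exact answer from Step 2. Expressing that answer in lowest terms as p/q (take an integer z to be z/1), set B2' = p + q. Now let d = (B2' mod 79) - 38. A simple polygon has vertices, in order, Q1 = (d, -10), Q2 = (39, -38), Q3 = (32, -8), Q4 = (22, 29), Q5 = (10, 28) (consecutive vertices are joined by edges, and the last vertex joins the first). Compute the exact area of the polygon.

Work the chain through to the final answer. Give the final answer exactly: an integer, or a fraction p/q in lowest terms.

2137

Step 1: f(3) = -1*(32) + 3*(-29) - 3*(31) = -212; iterating: f(3)=-212, f(4)=395, f(5)=-1127, f(6)=2948, f(7)=-7514, f(8)=19739, f(9)=-51125, f(10)=132884, f(11)=-345476, f(12)=897503, f(13)=-2332583; answer -2332583
Step 2: B1 = -2332583; w = 3; total draws C(5,2) = 10; favorable C(3,2) = 3; P = 3/10; answer 3/10
Step 3: B2 = 3/10; threaded value p + q = 13; d = -25; cross terms: (-25*-38 - 39*-10)=1340, (39*-8 - 32*-38)=904, (32*29 - 22*-8)=1104, (22*28 - 10*29)=326, (10*-10 - -25*28)=600; twice the area = |4274| = 4274; area = 2137; answer 2137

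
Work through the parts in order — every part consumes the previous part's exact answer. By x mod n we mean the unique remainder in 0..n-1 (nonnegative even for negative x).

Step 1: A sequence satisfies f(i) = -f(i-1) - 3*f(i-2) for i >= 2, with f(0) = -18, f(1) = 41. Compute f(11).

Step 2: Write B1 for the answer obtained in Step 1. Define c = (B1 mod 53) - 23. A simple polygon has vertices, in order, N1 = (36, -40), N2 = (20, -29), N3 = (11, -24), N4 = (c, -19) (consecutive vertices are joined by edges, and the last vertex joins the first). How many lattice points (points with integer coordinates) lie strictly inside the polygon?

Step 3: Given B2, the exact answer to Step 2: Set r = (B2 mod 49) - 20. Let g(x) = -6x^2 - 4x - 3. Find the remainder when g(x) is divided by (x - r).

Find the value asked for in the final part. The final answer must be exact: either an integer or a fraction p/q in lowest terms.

-133

Step 1: f(2) = -1*(41) - 3*(-18) = 13; iterating: f(2)=13, f(3)=-136, f(4)=97, f(5)=311, f(6)=-602, f(7)=-331, f(8)=2137, f(9)=-1144, f(10)=-5267, f(11)=8699; answer 8699
Step 2: B1 = 8699; c = -16; cross terms: (36*-29 - 20*-40)=-244, (20*-24 - 11*-29)=-161, (11*-19 - -16*-24)=-593, (-16*-40 - 36*-19)=1324; twice the area = |326| = 326; area = 163; boundary points = 1 + 1 + 1 + 1 = 4; strictly interior points = area - boundary/2 + 1 = 162; answer 162
Step 3: B2 = 162; r = -5; remainder = value at the root: -6*(-5)^2 - 4*(-5)^1 - 3 = (-150) + (20) + (-3) = -133; answer -133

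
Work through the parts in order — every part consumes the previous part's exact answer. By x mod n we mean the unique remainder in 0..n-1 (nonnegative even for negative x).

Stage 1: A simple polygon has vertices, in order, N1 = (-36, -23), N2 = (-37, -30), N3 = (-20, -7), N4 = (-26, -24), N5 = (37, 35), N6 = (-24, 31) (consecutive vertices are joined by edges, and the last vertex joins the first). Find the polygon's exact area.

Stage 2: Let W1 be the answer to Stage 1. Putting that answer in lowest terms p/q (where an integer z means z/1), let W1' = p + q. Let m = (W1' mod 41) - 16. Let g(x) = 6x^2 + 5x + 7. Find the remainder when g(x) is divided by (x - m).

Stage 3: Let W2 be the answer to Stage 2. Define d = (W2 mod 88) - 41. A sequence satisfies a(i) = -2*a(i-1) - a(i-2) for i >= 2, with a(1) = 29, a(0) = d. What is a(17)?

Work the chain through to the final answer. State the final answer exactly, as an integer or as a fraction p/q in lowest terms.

Stage 1: cross terms: (-36*-30 - -37*-23)=229, (-37*-7 - -20*-30)=-341, (-20*-24 - -26*-7)=298, (-26*35 - 37*-24)=-22, (37*31 - -24*35)=1987, (-24*-23 - -36*31)=1668; twice the area = |3819| = 3819; area = 3819/2; answer 3819/2
Stage 2: W1 = 3819/2; threaded value p + q = 3821; m = -8; remainder = value at the root: 6*(-8)^2 + 5*(-8)^1 + 7 = (384) + (-40) + (7) = 351; answer 351
Stage 3: W2 = 351; d = 46; a(2) = -2*(29) - 1*(46) = -104; iterating: a(2)=-104, a(3)=179, a(4)=-254, a(5)=329, a(6)=-404, a(7)=479, a(8)=-554, a(9)=629, a(10)=-704, a(11)=779, a(12)=-854, a(13)=929, a(14)=-1004, a(15)=1079, a(16)=-1154, a(17)=1229; answer 1229

1229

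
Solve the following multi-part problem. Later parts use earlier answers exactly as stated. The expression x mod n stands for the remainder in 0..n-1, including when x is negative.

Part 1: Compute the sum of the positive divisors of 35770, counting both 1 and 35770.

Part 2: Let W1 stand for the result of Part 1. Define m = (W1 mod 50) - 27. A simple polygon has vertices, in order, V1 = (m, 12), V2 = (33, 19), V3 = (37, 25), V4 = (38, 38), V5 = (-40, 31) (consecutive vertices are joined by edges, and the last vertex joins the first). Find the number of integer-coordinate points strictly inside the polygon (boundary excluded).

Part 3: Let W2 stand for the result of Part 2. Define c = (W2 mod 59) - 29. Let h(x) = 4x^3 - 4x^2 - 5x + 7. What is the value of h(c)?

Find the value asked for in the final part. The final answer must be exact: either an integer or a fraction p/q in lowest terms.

Part 1: 35770 = 2 * 5 * 7^2 * 73; sigma = (1 + 2) * (1 + 5) * (1 + 7 + 49) * (1 + 73) = 3 * 6 * 57 * 74 = 75924; answer 75924
Part 2: W1 = 75924; m = -3; cross terms: (-3*19 - 33*12)=-453, (33*25 - 37*19)=122, (37*38 - 38*25)=456, (38*31 - -40*38)=2698, (-40*12 - -3*31)=-387; twice the area = |2436| = 2436; area = 1218; boundary points = 1 + 2 + 1 + 1 + 1 = 6; strictly interior points = area - boundary/2 + 1 = 1216; answer 1216
Part 3: W2 = 1216; c = 7; 4*(7)^3 - 4*(7)^2 - 5*(7)^1 + 7 = (1372) + (-196) + (-35) + (7) = 1148; answer 1148

1148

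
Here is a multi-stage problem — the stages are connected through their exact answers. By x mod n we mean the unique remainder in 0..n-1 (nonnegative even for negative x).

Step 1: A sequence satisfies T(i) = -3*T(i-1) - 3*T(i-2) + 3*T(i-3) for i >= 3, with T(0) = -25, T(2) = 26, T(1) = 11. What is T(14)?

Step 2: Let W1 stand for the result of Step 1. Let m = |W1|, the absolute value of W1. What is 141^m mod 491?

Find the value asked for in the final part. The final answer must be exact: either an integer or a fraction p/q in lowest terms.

461

Step 1: T(3) = -3*(26) - 3*(11) + 3*(-25) = -186; iterating: T(3)=-186, T(4)=513, T(5)=-903, T(6)=612, T(7)=2412, T(8)=-11781, T(9)=29943, T(10)=-47250, T(11)=16578, T(12)=181845, T(13)=-737019, T(14)=1715256; answer 1715256
Step 2: W1 = 1715256; m = 1715256; squarings mod 491: 141^1=141, 141^2=241, 141^4=143, 141^8=318, 141^16=469, 141^32=484, 141^64=49, 141^128=437, 141^256=461, 141^512=409, 141^1024=341, 141^2048=405, 141^4096=31, 141^8192=470, 141^16384=441, 141^32768=45, 141^65536=61, 141^131072=284, 141^262144=132, 141^524288=239, 141^1048576=165; 141^1715256 = 141^8 * 141^16 * 141^32 * 141^1024 * 141^2048 * 141^8192 * 141^131072 * 141^524288 * 141^1048576 = 461 (mod 491); answer 461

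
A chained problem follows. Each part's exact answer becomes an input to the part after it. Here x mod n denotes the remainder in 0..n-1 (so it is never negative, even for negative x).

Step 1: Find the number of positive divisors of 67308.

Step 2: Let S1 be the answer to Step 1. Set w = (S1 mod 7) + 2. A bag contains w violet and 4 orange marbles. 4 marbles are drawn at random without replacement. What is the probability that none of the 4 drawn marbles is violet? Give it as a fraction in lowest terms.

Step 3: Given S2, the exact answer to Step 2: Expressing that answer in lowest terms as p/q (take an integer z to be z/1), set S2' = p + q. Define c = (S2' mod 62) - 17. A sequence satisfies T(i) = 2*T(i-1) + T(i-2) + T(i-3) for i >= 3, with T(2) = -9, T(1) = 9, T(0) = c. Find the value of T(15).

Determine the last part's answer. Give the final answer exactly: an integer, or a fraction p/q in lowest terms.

Step 1: 67308 = 2^2 * 3 * 71 * 79; number of divisors = (2+1) * (1+1) * (1+1) * (1+1) = 24; answer 24
Step 2: S1 = 24; w = 5; total draws C(9,4) = 126; favorable C(4,4) = 1; P = 1/126; answer 1/126
Step 3: S2 = 1/126; threaded value p + q = 127; c = -14; T(3) = 2*(-9) + 1*(9) + 1*(-14) = -23; iterating: T(3)=-23, T(4)=-46, T(5)=-124, T(6)=-317, T(7)=-804, T(8)=-2049, T(9)=-5219, T(10)=-13291, T(11)=-33850, T(12)=-86210, T(13)=-219561, T(14)=-559182, T(15)=-1424135; answer -1424135

-1424135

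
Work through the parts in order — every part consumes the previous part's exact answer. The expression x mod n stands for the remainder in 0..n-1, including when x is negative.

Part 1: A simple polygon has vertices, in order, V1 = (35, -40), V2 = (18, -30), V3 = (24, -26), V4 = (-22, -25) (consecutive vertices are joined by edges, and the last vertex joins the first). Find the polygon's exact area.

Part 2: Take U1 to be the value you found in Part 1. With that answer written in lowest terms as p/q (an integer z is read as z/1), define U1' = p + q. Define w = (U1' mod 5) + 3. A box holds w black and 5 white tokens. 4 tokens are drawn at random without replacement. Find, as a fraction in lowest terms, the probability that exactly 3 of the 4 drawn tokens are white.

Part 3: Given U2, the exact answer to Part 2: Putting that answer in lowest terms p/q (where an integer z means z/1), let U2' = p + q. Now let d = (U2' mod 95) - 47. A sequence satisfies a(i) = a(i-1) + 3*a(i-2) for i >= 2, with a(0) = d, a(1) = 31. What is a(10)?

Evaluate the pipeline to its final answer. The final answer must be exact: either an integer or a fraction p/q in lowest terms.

3925

Part 1: cross terms: (35*-30 - 18*-40)=-330, (18*-26 - 24*-30)=252, (24*-25 - -22*-26)=-1172, (-22*-40 - 35*-25)=1755; twice the area = |505| = 505; area = 505/2; answer 505/2
Part 2: U1 = 505/2; threaded value p + q = 507; w = 5; total draws C(10,4) = 210; favorable C(5,3)*C(5,1) = 50; P = 5/21; answer 5/21
Part 3: U2 = 5/21; threaded value p + q = 26; d = -21; a(2) = 1*(31) + 3*(-21) = -32; iterating: a(2)=-32, a(3)=61, a(4)=-35, a(5)=148, a(6)=43, a(7)=487, a(8)=616, a(9)=2077, a(10)=3925; answer 3925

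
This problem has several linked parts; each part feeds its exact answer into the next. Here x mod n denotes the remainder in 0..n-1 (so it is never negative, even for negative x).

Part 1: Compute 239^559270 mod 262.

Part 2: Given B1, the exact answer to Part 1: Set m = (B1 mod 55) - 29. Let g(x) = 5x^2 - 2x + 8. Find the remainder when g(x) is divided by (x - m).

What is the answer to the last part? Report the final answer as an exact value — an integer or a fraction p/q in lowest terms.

Part 1: squarings mod 262: 239^1=239, 239^2=5, 239^4=25, 239^8=101, 239^16=245, 239^32=27, 239^64=205, 239^128=105, 239^256=21, 239^512=179, 239^1024=77, 239^2048=165, 239^4096=239, 239^8192=5, 239^16384=25, 239^32768=101, 239^65536=245, 239^131072=27, 239^262144=205, 239^524288=105; 239^559270 = 239^2 * 239^4 * 239^32 * 239^128 * 239^2048 * 239^32768 * 239^524288 = 243 (mod 262); answer 243
Part 2: B1 = 243; m = -6; remainder = value at the root: 5*(-6)^2 - 2*(-6)^1 + 8 = (180) + (12) + (8) = 200; answer 200

200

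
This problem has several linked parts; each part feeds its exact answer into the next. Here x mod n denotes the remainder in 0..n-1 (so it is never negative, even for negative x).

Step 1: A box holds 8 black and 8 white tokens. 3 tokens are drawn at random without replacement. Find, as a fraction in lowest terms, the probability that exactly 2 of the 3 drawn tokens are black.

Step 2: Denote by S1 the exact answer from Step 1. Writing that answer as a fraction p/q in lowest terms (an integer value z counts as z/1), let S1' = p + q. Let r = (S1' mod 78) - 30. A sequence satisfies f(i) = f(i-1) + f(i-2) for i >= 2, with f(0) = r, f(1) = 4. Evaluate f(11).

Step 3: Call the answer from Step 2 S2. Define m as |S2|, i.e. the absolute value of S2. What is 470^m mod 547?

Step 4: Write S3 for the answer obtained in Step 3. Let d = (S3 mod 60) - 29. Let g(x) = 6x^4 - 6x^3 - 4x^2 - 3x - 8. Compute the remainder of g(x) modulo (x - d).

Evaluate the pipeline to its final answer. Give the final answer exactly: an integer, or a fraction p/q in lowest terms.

Step 1: total draws C(16,3) = 560; favorable C(8,2)*C(8,1) = 224; P = 2/5; answer 2/5
Step 2: S1 = 2/5; threaded value p + q = 7; r = -23; f(2) = 1*(4) + 1*(-23) = -19; iterating: f(2)=-19, f(3)=-15, f(4)=-34, f(5)=-49, f(6)=-83, f(7)=-132, f(8)=-215, f(9)=-347, f(10)=-562, f(11)=-909; answer -909
Step 3: S2 = -909; m = 909; squarings mod 547: 470^1=470, 470^2=459, 470^4=86, 470^8=285, 470^16=269, 470^32=157, 470^64=34, 470^128=62, 470^256=15, 470^512=225; 470^909 = 470^1 * 470^4 * 470^8 * 470^128 * 470^256 * 470^512 = 35 (mod 547); answer 35
Step 4: S3 = 35; d = 6; remainder = value at the root: 6*(6)^4 - 6*(6)^3 - 4*(6)^2 - 3*(6)^1 - 8 = (7776) + (-1296) + (-144) + (-18) + (-8) = 6310; answer 6310

6310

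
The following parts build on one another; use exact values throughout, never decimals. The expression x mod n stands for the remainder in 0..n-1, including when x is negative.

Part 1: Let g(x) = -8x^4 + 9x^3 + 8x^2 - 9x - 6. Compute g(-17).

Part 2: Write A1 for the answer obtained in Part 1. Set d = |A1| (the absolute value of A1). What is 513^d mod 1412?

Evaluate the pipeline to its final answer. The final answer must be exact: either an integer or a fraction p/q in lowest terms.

Part 1: -8*(-17)^4 + 9*(-17)^3 + 8*(-17)^2 - 9*(-17)^1 - 6 = (-668168) + (-44217) + (2312) + (153) + (-6) = -709926; answer -709926
Part 2: A1 = -709926; d = 709926; squarings mod 1412: 513^1=513, 513^2=537, 513^4=321, 513^8=1377, 513^16=1225, 513^32=1081, 513^64=837, 513^128=217, 513^256=493, 513^512=185, 513^1024=337, 513^2048=609, 513^4096=937, 513^8192=1117, 513^16384=893, 513^32768=1081, 513^65536=837, 513^131072=217, 513^262144=493, 513^524288=185; 513^709926 = 513^2 * 513^4 * 513^32 * 513^256 * 513^1024 * 513^4096 * 513^16384 * 513^32768 * 513^131072 * 513^524288 = 1041 (mod 1412); answer 1041

1041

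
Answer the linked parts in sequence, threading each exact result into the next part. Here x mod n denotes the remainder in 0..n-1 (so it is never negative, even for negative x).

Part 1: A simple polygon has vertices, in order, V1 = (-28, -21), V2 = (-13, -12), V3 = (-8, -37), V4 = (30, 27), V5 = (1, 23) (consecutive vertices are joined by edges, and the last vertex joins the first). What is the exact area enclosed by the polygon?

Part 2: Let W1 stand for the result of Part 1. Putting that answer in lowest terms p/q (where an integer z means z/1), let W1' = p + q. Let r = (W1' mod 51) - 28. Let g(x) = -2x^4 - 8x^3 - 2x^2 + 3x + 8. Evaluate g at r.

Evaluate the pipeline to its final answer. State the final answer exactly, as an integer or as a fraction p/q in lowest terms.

Part 1: cross terms: (-28*-12 - -13*-21)=63, (-13*-37 - -8*-12)=385, (-8*27 - 30*-37)=894, (30*23 - 1*27)=663, (1*-21 - -28*23)=623; twice the area = |2628| = 2628; area = 1314; answer 1314
Part 2: W1 = 1314; threaded value p + q = 1315; r = 12; -2*(12)^4 - 8*(12)^3 - 2*(12)^2 + 3*(12)^1 + 8 = (-41472) + (-13824) + (-288) + (36) + (8) = -55540; answer -55540

-55540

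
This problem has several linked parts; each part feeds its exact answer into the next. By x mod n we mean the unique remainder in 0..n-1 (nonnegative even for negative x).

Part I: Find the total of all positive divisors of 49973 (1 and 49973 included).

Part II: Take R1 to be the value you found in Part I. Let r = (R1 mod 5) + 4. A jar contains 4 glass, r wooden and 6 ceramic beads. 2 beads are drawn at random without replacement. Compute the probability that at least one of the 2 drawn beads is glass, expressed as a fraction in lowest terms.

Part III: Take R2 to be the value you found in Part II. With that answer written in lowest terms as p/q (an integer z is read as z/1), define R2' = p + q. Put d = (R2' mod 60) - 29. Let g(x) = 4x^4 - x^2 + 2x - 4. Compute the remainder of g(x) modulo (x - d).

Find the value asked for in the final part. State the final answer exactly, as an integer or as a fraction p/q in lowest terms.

82772

Part I: 49973 = 7 * 11^2 * 59; sigma = (1 + 7) * (1 + 11 + 121) * (1 + 59) = 8 * 133 * 60 = 63840; answer 63840
Part II: R1 = 63840; r = 4; total draws C(14,2) = 91; complement C(10,2) = 45; favorable 91 - 45 = 46; P = 46/91; answer 46/91
Part III: R2 = 46/91; threaded value p + q = 137; d = -12; remainder = value at the root: 4*(-12)^4 - 1*(-12)^2 + 2*(-12)^1 - 4 = (82944) + (-144) + (-24) + (-4) = 82772; answer 82772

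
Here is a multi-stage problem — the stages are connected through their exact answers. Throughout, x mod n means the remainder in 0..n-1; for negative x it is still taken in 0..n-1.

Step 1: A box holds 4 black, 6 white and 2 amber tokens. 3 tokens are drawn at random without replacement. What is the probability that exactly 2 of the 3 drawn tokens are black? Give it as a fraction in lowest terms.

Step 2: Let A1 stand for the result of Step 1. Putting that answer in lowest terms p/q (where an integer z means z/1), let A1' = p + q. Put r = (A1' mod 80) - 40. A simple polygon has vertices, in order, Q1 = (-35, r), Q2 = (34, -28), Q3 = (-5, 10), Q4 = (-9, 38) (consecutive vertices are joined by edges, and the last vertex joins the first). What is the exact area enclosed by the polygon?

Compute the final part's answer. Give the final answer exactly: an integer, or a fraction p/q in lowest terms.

1249/2

Step 1: total draws C(12,3) = 220; favorable C(4,2)*C(8,1) = 48; P = 12/55; answer 12/55
Step 2: A1 = 12/55; threaded value p + q = 67; r = 27; cross terms: (-35*-28 - 34*27)=62, (34*10 - -5*-28)=200, (-5*38 - -9*10)=-100, (-9*27 - -35*38)=1087; twice the area = |1249| = 1249; area = 1249/2; answer 1249/2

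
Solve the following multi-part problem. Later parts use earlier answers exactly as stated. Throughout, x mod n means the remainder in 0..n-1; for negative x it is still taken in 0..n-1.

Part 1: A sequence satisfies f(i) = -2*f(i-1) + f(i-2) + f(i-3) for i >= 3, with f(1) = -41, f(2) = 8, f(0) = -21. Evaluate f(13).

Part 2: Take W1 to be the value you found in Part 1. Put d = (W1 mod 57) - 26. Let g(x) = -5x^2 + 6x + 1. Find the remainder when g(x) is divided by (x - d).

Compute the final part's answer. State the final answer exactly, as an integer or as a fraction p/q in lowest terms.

Part 1: f(3) = -2*(8) + 1*(-41) + 1*(-21) = -78; iterating: f(3)=-78, f(4)=123, f(5)=-316, f(6)=677, f(7)=-1547, f(8)=3455, f(9)=-7780, f(10)=17468, f(11)=-39261, f(12)=88210, f(13)=-198213; answer -198213
Part 2: W1 = -198213; d = 7; remainder = value at the root: -5*(7)^2 + 6*(7)^1 + 1 = (-245) + (42) + (1) = -202; answer -202

-202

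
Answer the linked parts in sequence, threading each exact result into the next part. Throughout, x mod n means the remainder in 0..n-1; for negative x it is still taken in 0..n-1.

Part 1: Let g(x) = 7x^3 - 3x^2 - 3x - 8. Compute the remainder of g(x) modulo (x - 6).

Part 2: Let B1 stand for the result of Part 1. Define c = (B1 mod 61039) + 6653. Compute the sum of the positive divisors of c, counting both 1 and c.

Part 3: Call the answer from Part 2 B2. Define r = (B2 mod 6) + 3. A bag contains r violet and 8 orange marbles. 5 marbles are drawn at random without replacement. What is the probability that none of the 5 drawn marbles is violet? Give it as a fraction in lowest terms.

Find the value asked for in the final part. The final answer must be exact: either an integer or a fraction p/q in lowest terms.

56/1287

Part 1: remainder = value at the root: 7*(6)^3 - 3*(6)^2 - 3*(6)^1 - 8 = (1512) + (-108) + (-18) + (-8) = 1378; answer 1378
Part 2: B1 = 1378; c = 8031; 8031 = 3 * 2677; sigma = (1 + 3) * (1 + 2677) = 4 * 2678 = 10712; answer 10712
Part 3: B2 = 10712; r = 5; total draws C(13,5) = 1287; favorable C(8,5) = 56; P = 56/1287; answer 56/1287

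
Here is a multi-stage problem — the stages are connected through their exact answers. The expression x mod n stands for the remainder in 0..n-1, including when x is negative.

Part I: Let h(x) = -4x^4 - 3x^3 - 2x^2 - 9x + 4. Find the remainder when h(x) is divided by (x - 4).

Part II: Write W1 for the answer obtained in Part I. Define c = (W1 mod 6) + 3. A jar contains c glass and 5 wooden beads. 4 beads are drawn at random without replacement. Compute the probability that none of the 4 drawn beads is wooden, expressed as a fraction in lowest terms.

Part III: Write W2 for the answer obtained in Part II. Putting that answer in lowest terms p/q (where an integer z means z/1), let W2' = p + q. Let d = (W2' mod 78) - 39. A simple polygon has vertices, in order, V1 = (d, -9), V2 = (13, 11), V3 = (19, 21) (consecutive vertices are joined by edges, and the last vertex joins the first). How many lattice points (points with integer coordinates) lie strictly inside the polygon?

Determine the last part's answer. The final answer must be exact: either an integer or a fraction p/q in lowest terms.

Part I: remainder = value at the root: -4*(4)^4 - 3*(4)^3 - 2*(4)^2 - 9*(4)^1 + 4 = (-1024) + (-192) + (-32) + (-36) + (4) = -1280; answer -1280
Part II: W1 = -1280; c = 7; total draws C(12,4) = 495; favorable C(7,4) = 35; P = 7/99; answer 7/99
Part III: W2 = 7/99; threaded value p + q = 106; d = -11; cross terms: (-11*11 - 13*-9)=-4, (13*21 - 19*11)=64, (19*-9 - -11*21)=60; twice the area = |120| = 120; area = 60; boundary points = 4 + 2 + 30 = 36; strictly interior points = area - boundary/2 + 1 = 43; answer 43

43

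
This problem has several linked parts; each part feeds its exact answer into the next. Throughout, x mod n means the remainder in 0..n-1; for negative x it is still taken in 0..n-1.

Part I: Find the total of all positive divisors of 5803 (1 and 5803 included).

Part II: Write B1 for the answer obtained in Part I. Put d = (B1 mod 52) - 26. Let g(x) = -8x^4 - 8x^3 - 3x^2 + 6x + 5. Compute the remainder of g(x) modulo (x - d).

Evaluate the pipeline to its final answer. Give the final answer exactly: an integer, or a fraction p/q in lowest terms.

-88235

Part I: 5803 = 7 * 829; sigma = (1 + 7) * (1 + 829) = 8 * 830 = 6640; answer 6640
Part II: B1 = 6640; d = 10; remainder = value at the root: -8*(10)^4 - 8*(10)^3 - 3*(10)^2 + 6*(10)^1 + 5 = (-80000) + (-8000) + (-300) + (60) + (5) = -88235; answer -88235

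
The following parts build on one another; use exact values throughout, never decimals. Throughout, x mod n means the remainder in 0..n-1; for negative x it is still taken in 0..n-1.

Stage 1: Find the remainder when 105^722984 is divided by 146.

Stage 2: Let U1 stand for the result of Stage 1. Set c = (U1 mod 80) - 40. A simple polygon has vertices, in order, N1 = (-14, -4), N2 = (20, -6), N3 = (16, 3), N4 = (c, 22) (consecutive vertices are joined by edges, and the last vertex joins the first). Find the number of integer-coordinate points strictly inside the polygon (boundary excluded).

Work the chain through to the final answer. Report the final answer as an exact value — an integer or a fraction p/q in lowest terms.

Stage 1: squarings mod 146: 105^1=105, 105^2=75, 105^4=77, 105^8=89, 105^16=37, 105^32=55, 105^64=105, 105^128=75, 105^256=77, 105^512=89, 105^1024=37, 105^2048=55, 105^4096=105, 105^8192=75, 105^16384=77, 105^32768=89, 105^65536=37, 105^131072=55, 105^262144=105, 105^524288=75; 105^722984 = 105^8 * 105^32 * 105^2048 * 105^65536 * 105^131072 * 105^524288 = 55 (mod 146); answer 55
Stage 2: U1 = 55; c = 15; cross terms: (-14*-6 - 20*-4)=164, (20*3 - 16*-6)=156, (16*22 - 15*3)=307, (15*-4 - -14*22)=248; twice the area = |875| = 875; area = 875/2; boundary points = 2 + 1 + 1 + 1 = 5; strictly interior points = area - boundary/2 + 1 = 436; answer 436

436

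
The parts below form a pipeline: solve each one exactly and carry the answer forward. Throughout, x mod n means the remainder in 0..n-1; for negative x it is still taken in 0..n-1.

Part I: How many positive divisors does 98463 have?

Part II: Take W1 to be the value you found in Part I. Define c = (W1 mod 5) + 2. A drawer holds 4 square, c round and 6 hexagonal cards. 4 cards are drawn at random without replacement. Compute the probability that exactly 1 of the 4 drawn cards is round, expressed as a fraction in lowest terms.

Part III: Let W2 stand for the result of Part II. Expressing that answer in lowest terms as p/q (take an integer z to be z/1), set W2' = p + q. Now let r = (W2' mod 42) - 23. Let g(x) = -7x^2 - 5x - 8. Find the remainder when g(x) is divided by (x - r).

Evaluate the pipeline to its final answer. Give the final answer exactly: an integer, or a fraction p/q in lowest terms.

Part I: 98463 = 3 * 23 * 1427; number of divisors = (1+1) * (1+1) * (1+1) = 8; answer 8
Part II: W1 = 8; c = 5; total draws C(15,4) = 1365; favorable C(5,1)*C(10,3) = 600; P = 40/91; answer 40/91
Part III: W2 = 40/91; threaded value p + q = 131; r = -18; remainder = value at the root: -7*(-18)^2 - 5*(-18)^1 - 8 = (-2268) + (90) + (-8) = -2186; answer -2186

-2186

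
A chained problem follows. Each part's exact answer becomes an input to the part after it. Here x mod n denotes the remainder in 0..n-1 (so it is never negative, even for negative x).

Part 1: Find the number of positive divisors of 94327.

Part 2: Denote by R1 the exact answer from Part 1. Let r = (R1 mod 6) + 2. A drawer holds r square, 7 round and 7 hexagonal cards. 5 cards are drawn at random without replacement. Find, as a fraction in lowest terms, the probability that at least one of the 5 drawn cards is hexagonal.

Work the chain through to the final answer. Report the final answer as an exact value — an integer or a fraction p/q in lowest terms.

193/204

Part 1: 94327 is prime, so its only divisors are 1 and 94327; count = 2; answer 2
Part 2: R1 = 2; r = 4; total draws C(18,5) = 8568; complement C(11,5) = 462; favorable 8568 - 462 = 8106; P = 193/204; answer 193/204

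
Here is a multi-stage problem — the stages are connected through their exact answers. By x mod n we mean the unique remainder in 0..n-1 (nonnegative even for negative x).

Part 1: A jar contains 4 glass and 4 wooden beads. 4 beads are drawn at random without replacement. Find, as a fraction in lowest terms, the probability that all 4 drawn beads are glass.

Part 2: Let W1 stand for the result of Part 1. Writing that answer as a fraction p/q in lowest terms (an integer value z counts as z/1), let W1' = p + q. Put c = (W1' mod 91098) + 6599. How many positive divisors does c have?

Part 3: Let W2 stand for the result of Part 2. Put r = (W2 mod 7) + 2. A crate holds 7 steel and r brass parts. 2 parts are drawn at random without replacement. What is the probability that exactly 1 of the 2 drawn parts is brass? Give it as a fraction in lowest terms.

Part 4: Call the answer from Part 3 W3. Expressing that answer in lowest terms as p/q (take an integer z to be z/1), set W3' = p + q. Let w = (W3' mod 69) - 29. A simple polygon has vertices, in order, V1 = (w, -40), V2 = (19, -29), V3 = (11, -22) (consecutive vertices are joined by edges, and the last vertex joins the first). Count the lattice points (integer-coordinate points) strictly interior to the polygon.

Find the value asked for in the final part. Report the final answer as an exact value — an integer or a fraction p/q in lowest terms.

162

Part 1: total draws C(8,4) = 70; favorable C(4,4) = 1; P = 1/70; answer 1/70
Part 2: W1 = 1/70; threaded value p + q = 71; c = 6670; 6670 = 2 * 5 * 23 * 29; number of divisors = (1+1) * (1+1) * (1+1) * (1+1) = 16; answer 16
Part 3: W2 = 16; r = 4; total draws C(11,2) = 55; favorable C(4,1)*C(7,1) = 28; P = 28/55; answer 28/55
Part 4: W3 = 28/55; threaded value p + q = 83; w = -15; cross terms: (-15*-29 - 19*-40)=1195, (19*-22 - 11*-29)=-99, (11*-40 - -15*-22)=-770; twice the area = |326| = 326; area = 163; boundary points = 1 + 1 + 2 = 4; strictly interior points = area - boundary/2 + 1 = 162; answer 162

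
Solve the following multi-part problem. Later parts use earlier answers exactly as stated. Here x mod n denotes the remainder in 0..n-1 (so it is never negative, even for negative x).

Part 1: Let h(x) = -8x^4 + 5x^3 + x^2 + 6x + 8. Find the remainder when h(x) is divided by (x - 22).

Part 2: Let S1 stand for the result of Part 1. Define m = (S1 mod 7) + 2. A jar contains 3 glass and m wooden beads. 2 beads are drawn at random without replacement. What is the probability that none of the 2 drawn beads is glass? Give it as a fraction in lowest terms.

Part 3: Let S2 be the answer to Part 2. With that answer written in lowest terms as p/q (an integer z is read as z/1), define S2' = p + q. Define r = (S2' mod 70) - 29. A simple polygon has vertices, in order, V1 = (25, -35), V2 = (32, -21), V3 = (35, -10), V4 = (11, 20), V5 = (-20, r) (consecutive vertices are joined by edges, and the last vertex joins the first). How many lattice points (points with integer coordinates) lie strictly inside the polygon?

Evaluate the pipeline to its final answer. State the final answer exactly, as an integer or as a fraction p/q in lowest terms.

1502

Part 1: remainder = value at the root: -8*(22)^4 + 5*(22)^3 + 1*(22)^2 + 6*(22)^1 + 8 = (-1874048) + (53240) + (484) + (132) + (8) = -1820184; answer -1820184
Part 2: S1 = -1820184; m = 7; total draws C(10,2) = 45; favorable C(7,2) = 21; P = 7/15; answer 7/15
Part 3: S2 = 7/15; threaded value p + q = 22; r = -7; cross terms: (25*-21 - 32*-35)=595, (32*-10 - 35*-21)=415, (35*20 - 11*-10)=810, (11*-7 - -20*20)=323, (-20*-35 - 25*-7)=875; twice the area = |3018| = 3018; area = 1509; boundary points = 7 + 1 + 6 + 1 + 1 = 16; strictly interior points = area - boundary/2 + 1 = 1502; answer 1502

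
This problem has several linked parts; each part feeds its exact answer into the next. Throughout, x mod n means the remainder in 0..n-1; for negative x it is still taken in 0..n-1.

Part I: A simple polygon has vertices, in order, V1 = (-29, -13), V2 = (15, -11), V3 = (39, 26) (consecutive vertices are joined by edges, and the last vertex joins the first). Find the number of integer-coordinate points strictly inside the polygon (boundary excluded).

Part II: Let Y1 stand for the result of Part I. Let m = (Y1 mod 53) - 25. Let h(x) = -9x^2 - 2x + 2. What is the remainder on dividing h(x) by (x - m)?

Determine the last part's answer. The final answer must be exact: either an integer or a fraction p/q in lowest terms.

Part I: cross terms: (-29*-11 - 15*-13)=514, (15*26 - 39*-11)=819, (39*-13 - -29*26)=247; twice the area = |1580| = 1580; area = 790; boundary points = 2 + 1 + 1 = 4; strictly interior points = area - boundary/2 + 1 = 789; answer 789
Part II: Y1 = 789; m = 22; remainder = value at the root: -9*(22)^2 - 2*(22)^1 + 2 = (-4356) + (-44) + (2) = -4398; answer -4398

-4398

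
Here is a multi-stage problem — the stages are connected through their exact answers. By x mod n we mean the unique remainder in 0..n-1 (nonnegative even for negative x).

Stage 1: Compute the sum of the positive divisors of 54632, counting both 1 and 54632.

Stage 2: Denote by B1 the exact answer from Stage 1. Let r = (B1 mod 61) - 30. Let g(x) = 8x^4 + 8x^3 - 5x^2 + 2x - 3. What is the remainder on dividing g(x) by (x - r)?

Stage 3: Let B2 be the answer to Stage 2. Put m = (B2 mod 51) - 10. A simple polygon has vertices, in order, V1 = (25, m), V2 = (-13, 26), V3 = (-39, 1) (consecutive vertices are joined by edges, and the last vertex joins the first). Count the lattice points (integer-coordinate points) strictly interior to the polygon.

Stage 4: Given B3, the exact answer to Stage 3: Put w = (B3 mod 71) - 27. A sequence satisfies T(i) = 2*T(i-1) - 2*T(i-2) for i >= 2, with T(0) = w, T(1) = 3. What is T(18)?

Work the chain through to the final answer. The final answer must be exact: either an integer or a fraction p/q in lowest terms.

-512

Stage 1: 54632 = 2^3 * 6829; sigma = (1 + 2 + 4 + 8) * (1 + 6829) = 15 * 6830 = 102450; answer 102450
Stage 2: B1 = 102450; r = 1; remainder = value at the root: 8*(1)^4 + 8*(1)^3 - 5*(1)^2 + 2*(1)^1 - 3 = (8) + (8) + (-5) + (2) + (-3) = 10; answer 10
Stage 3: B2 = 10; m = 0; cross terms: (25*26 - -13*0)=650, (-13*1 - -39*26)=1001, (-39*0 - 25*1)=-25; twice the area = |1626| = 1626; area = 813; boundary points = 2 + 1 + 1 = 4; strictly interior points = area - boundary/2 + 1 = 812; answer 812
Stage 4: B3 = 812; w = 4; T(2) = 2*(3) - 2*(4) = -2; iterating: T(2)=-2, T(3)=-10, T(4)=-16, T(5)=-12, T(6)=8, T(7)=40, T(8)=64, T(9)=48, T(10)=-32, T(11)=-160, T(12)=-256, T(13)=-192, T(14)=128, T(15)=640, T(16)=1024, T(17)=768, T(18)=-512; answer -512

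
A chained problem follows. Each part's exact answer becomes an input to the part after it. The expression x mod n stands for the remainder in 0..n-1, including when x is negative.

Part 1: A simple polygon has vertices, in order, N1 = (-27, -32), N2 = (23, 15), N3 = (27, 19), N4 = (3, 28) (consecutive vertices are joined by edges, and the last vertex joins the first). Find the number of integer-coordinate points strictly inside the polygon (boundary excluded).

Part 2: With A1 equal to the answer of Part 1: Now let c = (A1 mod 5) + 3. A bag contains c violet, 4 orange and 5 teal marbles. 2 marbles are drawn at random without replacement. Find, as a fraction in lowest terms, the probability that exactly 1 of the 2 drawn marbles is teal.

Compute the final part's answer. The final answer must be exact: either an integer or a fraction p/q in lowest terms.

Part 1: cross terms: (-27*15 - 23*-32)=331, (23*19 - 27*15)=32, (27*28 - 3*19)=699, (3*-32 - -27*28)=660; twice the area = |1722| = 1722; area = 861; boundary points = 1 + 4 + 3 + 30 = 38; strictly interior points = area - boundary/2 + 1 = 843; answer 843
Part 2: A1 = 843; c = 6; total draws C(15,2) = 105; favorable C(5,1)*C(10,1) = 50; P = 10/21; answer 10/21

10/21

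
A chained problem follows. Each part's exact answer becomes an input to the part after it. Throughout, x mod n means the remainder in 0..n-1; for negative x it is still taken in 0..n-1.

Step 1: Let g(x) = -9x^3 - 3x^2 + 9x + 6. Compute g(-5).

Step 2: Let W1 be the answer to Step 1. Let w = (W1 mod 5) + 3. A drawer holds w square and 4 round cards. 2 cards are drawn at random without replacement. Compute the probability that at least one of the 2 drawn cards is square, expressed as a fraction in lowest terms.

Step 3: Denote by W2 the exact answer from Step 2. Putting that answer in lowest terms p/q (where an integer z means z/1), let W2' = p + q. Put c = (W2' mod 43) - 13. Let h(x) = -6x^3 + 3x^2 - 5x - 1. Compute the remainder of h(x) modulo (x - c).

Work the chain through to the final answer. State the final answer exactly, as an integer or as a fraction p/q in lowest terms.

-9997

Step 1: -9*(-5)^3 - 3*(-5)^2 + 9*(-5)^1 + 6 = (1125) + (-75) + (-45) + (6) = 1011; answer 1011
Step 2: W1 = 1011; w = 4; total draws C(8,2) = 28; complement C(4,2) = 6; favorable 28 - 6 = 22; P = 11/14; answer 11/14
Step 3: W2 = 11/14; threaded value p + q = 25; c = 12; remainder = value at the root: -6*(12)^3 + 3*(12)^2 - 5*(12)^1 - 1 = (-10368) + (432) + (-60) + (-1) = -9997; answer -9997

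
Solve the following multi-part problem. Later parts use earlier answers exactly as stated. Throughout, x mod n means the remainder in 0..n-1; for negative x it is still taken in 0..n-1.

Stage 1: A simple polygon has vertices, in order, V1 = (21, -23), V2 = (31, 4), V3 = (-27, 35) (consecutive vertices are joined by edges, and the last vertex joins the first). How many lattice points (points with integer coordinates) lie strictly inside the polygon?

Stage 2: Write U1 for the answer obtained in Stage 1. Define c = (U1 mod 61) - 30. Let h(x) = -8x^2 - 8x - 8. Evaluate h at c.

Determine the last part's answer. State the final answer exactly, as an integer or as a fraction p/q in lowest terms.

Stage 1: cross terms: (21*4 - 31*-23)=797, (31*35 - -27*4)=1193, (-27*-23 - 21*35)=-114; twice the area = |1876| = 1876; area = 938; boundary points = 1 + 1 + 2 = 4; strictly interior points = area - boundary/2 + 1 = 937; answer 937
Stage 2: U1 = 937; c = -8; -8*(-8)^2 - 8*(-8)^1 - 8 = (-512) + (64) + (-8) = -456; answer -456

-456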